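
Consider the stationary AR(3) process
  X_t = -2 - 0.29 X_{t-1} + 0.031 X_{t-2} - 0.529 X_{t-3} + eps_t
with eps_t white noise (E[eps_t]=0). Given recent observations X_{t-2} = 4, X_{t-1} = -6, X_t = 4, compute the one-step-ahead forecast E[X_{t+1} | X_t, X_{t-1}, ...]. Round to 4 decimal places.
E[X_{t+1} \mid \mathcal F_t] = -5.4620

For an AR(p) model X_t = c + sum_i phi_i X_{t-i} + eps_t, the
one-step-ahead conditional mean is
  E[X_{t+1} | X_t, ...] = c + sum_i phi_i X_{t+1-i}.
Substitute known values:
  E[X_{t+1} | ...] = -2 + (-0.29) * (4) + (0.031) * (-6) + (-0.529) * (4)
                   = -5.4620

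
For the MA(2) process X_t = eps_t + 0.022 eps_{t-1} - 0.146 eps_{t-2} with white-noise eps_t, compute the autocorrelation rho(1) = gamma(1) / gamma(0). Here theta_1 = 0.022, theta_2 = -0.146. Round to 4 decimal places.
\rho(1) = 0.0184

For an MA(q) process with theta_0 = 1, the autocovariance is
  gamma(k) = sigma^2 * sum_{i=0..q-k} theta_i * theta_{i+k},
and rho(k) = gamma(k) / gamma(0). Sigma^2 cancels.
  numerator   = (1)*(0.022) + (0.022)*(-0.146) = 0.018788.
  denominator = (1)^2 + (0.022)^2 + (-0.146)^2 = 1.0218.
  rho(1) = 0.018788 / 1.0218 = 0.0184.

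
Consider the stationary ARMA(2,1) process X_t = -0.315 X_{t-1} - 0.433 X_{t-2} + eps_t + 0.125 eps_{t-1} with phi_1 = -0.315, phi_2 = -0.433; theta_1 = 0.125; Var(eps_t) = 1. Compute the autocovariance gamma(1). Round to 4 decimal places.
\gamma(1) = -0.1859

Multiply the model equation by X_{t-k} and take expectations. With theta_0 = psi_0 = 1 and psi_j the MA(infinity) weights, this gives
  gamma(k) - sum_i phi_i gamma(k-i) = c_k,
  c_k = sigma^2 * sum_{j=k..q} theta_j psi_{j-k}   (c_k = 0 for k > q),
using gamma(-m) = gamma(m).
psi-weights needed (psi_j = theta_j + sum_i phi_i psi_{j-i}):
  psi_1 = theta_1 + phi_1 = 0.125 + (-0.315) = -0.19
Right-hand sides:
  c_0 = sigma^2 (1 + theta_1 psi_1) = 1 * (1 + (0.125)(-0.19)) = 1 * 0.97625 = 0.97625
  c_1 = sigma^2 theta_1 = 1 * (0.125) = 0.125
  c_2 = 0
Equations for k = 0, 1, 2 (AR order 2, c_2 = 0):
  (E0) gamma(0) = phi_1 gamma(1) + phi_2 gamma(2) + c_0
  (E1) gamma(1) = phi_1 gamma(0) + phi_2 gamma(1) + c_1
  (E2) gamma(2) = phi_1 gamma(1) + phi_2 gamma(0)
From (E1): gamma(1) = A gamma(0) + B with
  A = phi_1 / (1 - phi_2) = -0.315 / 1.433 = -0.219819,   B = c_1 / (1 - phi_2) = 0.125 / 1.433 = 0.08723.
Insert (E2) into (E0): gamma(0) (1 - phi_2^2) = phi_1 (1 + phi_2) gamma(1) + c_0.
  phi_1 (1 + phi_2) = (-0.315)(0.567) = -0.178605,   1 - phi_2^2 = 0.812511.
Replace gamma(1) by A gamma(0) + B and collect gamma(0):
  gamma(0) [0.812511 - (-0.178605)(-0.219819)] = (-0.178605)(0.08723) + 0.97625
  gamma(0) * 0.77325 = 0.96067
  gamma(0) = 0.96067 / 0.77325 = 1.24238.
  gamma(1) = A gamma(0) + B = (-0.219819)(1.24238) + (0.08723) = -0.185868.
Therefore gamma(1) = -0.1859 (to 4 decimal places).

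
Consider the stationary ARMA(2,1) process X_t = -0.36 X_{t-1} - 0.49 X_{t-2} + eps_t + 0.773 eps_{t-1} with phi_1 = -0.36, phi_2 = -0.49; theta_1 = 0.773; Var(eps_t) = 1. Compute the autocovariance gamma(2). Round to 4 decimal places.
\gamma(2) = -0.8762

Multiply the model equation by X_{t-k} and take expectations. With theta_0 = psi_0 = 1 and psi_j the MA(infinity) weights, this gives
  gamma(k) - sum_i phi_i gamma(k-i) = c_k,
  c_k = sigma^2 * sum_{j=k..q} theta_j psi_{j-k}   (c_k = 0 for k > q),
using gamma(-m) = gamma(m).
psi-weights needed (psi_j = theta_j + sum_i phi_i psi_{j-i}):
  psi_1 = theta_1 + phi_1 = 0.773 + (-0.36) = 0.413
Right-hand sides:
  c_0 = sigma^2 (1 + theta_1 psi_1) = 1 * (1 + (0.773)(0.413)) = 1 * 1.319249 = 1.319249
  c_1 = sigma^2 theta_1 = 1 * (0.773) = 0.773
  c_2 = 0
Equations for k = 0, 1, 2 (AR order 2, c_2 = 0):
  (E0) gamma(0) = phi_1 gamma(1) + phi_2 gamma(2) + c_0
  (E1) gamma(1) = phi_1 gamma(0) + phi_2 gamma(1) + c_1
  (E2) gamma(2) = phi_1 gamma(1) + phi_2 gamma(0)
From (E1): gamma(1) = A gamma(0) + B with
  A = phi_1 / (1 - phi_2) = -0.36 / 1.49 = -0.241611,   B = c_1 / (1 - phi_2) = 0.773 / 1.49 = 0.518792.
Insert (E2) into (E0): gamma(0) (1 - phi_2^2) = phi_1 (1 + phi_2) gamma(1) + c_0.
  phi_1 (1 + phi_2) = (-0.36)(0.51) = -0.1836,   1 - phi_2^2 = 0.7599.
Replace gamma(1) by A gamma(0) + B and collect gamma(0):
  gamma(0) [0.7599 - (-0.1836)(-0.241611)] = (-0.1836)(0.518792) + 1.319249
  gamma(0) * 0.71554 = 1.223999
  gamma(0) = 1.223999 / 0.71554 = 1.710594.
  gamma(1) = A gamma(0) + B = (-0.241611)(1.710594) + (0.518792) = 0.105494.
  gamma(2) = phi_1 gamma(1) + phi_2 gamma(0) = (-0.36)(0.105494) + (-0.49)(1.710594) = -0.876169.
Therefore gamma(2) = -0.8762 (to 4 decimal places).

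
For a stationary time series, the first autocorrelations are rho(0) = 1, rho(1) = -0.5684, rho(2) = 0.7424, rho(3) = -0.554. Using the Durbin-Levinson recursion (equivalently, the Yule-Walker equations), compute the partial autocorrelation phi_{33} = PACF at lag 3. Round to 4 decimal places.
\phi_{33} = -0.0990

The PACF at lag k is phi_{kk}, the last component of the solution
to the Yule-Walker system G_k phi = r_k where
  (G_k)_{ij} = rho(|i - j|), (r_k)_i = rho(i), i,j = 1..k.
Equivalently, Durbin-Levinson gives phi_{kk} iteratively:
  phi_{11} = rho(1)
  phi_{kk} = [rho(k) - sum_{j=1..k-1} phi_{k-1,j} rho(k-j)]
            / [1 - sum_{j=1..k-1} phi_{k-1,j} rho(j)],
  phi_{k,j} = phi_{k-1,j} - phi_{kk} phi_{k-1,k-j},  j = 1..k-1.
Step k = 1:
  phi_11 = rho(1) = -0.5684.
Step k = 2:
  phi_22 = [rho(2) - phi_11 rho(1)] / [1 - phi_11 rho(1)] = [0.7424 - (-0.5684)(-0.5684)] / [1 - (-0.5684)(-0.5684)]
         = 0.41932144 / 0.67692144 = 0.619454.
  Update: phi_21 = phi_11 - phi_22 phi_11 = -0.5684 - (0.619454)(-0.5684) = -0.216303.
Step k = 3:
  phi_33 = [rho(3) - phi_21 rho(2) - phi_22 rho(1)] / [1 - phi_21 rho(1) - phi_22 rho(2)]
    numerator   = -0.554 - (-0.216303)(0.7424) - (0.619454)(-0.5684) = -0.04131954
    denominator = 1 - (-0.216303)(-0.5684) - (0.619454)(0.7424) = 0.41717125
  phi_33 = -0.04131954 / 0.41717125 = -0.099.
Therefore phi_{33} = -0.0990.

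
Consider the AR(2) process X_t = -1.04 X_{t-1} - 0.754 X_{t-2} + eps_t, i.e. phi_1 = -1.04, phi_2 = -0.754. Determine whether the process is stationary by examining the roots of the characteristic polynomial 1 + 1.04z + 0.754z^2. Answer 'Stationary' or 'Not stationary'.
\text{Stationary}

The AR(p) characteristic polynomial is P(z) = 1 + 1.04z + 0.754z^2.
Stationarity requires all roots to lie outside the unit circle, i.e. |z| > 1 for every root.
Set 1 + (1.04) z + (0.754) z^2 = 0, i.e. a z^2 + b z + c = 0 with a = 0.754, b = 1.04, c = 1.
Discriminant D = b^2 - 4ac = (1.04)^2 - 4*(0.754)*1 = 1.0816 - (3.016) = -1.9344.
D < 0, so the roots are the complex-conjugate pair z = (-b +/- i sqrt(-D)) / (2a) = -0.6897 +/- 0.9223i.
For a conjugate pair |z|^2 = z * conj(z) = (product of roots) = c/a = 1/(0.754) = 1.32626, so |z| = sqrt(1.32626) = 1.1516 for both roots.
Moduli of all roots: 1.1516, 1.1516.
All moduli strictly greater than 1? Yes.
Verdict: Stationary.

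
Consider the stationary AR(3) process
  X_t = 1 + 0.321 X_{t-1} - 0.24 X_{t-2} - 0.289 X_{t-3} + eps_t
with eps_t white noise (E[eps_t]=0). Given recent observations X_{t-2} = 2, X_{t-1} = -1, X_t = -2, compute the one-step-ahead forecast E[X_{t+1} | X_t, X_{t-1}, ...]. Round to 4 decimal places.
E[X_{t+1} \mid \mathcal F_t] = 0.0200

For an AR(p) model X_t = c + sum_i phi_i X_{t-i} + eps_t, the
one-step-ahead conditional mean is
  E[X_{t+1} | X_t, ...] = c + sum_i phi_i X_{t+1-i}.
Substitute known values:
  E[X_{t+1} | ...] = 1 + (0.321) * (-2) + (-0.24) * (-1) + (-0.289) * (2)
                   = 0.0200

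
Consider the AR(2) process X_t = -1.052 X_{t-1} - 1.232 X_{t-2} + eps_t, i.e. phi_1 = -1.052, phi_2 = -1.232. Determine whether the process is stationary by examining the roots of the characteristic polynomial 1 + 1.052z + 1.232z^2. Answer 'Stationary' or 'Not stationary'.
\text{Not stationary}

The AR(p) characteristic polynomial is P(z) = 1 + 1.052z + 1.232z^2.
Stationarity requires all roots to lie outside the unit circle, i.e. |z| > 1 for every root.
Set 1 + (1.052) z + (1.232) z^2 = 0, i.e. a z^2 + b z + c = 0 with a = 1.232, b = 1.052, c = 1.
Discriminant D = b^2 - 4ac = (1.052)^2 - 4*(1.232)*1 = 1.106704 - (4.928) = -3.821296.
D < 0, so the roots are the complex-conjugate pair z = (-b +/- i sqrt(-D)) / (2a) = -0.4269 +/- 0.7933i.
For a conjugate pair |z|^2 = z * conj(z) = (product of roots) = c/a = 1/(1.232) = 0.811688, so |z| = sqrt(0.811688) = 0.9009 for both roots.
Moduli of all roots: 0.9009, 0.9009.
All moduli strictly greater than 1? No.
Verdict: Not stationary.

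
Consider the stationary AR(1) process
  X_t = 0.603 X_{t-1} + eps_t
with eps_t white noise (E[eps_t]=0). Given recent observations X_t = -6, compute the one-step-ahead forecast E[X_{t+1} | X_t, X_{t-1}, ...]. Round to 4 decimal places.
E[X_{t+1} \mid \mathcal F_t] = -3.6180

For an AR(p) model X_t = c + sum_i phi_i X_{t-i} + eps_t, the
one-step-ahead conditional mean is
  E[X_{t+1} | X_t, ...] = c + sum_i phi_i X_{t+1-i}.
Substitute known values:
  E[X_{t+1} | ...] = (0.603) * (-6)
                   = -3.6180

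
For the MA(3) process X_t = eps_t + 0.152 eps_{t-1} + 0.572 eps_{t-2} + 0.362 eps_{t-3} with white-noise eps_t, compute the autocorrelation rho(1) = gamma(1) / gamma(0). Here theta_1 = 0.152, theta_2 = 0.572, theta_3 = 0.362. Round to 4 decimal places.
\rho(1) = 0.3011

For an MA(q) process with theta_0 = 1, the autocovariance is
  gamma(k) = sigma^2 * sum_{i=0..q-k} theta_i * theta_{i+k},
and rho(k) = gamma(k) / gamma(0). Sigma^2 cancels.
  numerator   = (1)*(0.152) + (0.152)*(0.572) + (0.572)*(0.362) = 0.446008.
  denominator = (1)^2 + (0.152)^2 + (0.572)^2 + (0.362)^2 = 1.481332.
  rho(1) = 0.446008 / 1.481332 = 0.3011.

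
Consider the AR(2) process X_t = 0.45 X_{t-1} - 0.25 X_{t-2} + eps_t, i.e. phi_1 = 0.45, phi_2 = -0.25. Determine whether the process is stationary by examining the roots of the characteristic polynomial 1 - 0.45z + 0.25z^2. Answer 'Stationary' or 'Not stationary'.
\text{Stationary}

The AR(p) characteristic polynomial is P(z) = 1 - 0.45z + 0.25z^2.
Stationarity requires all roots to lie outside the unit circle, i.e. |z| > 1 for every root.
Set 1 + (-0.45) z + (0.25) z^2 = 0, i.e. a z^2 + b z + c = 0 with a = 0.25, b = -0.45, c = 1.
Discriminant D = b^2 - 4ac = (-0.45)^2 - 4*(0.25)*1 = 0.2025 - (1) = -0.7975.
D < 0, so the roots are the complex-conjugate pair z = (-b +/- i sqrt(-D)) / (2a) = 0.9 +/- 1.7861i.
For a conjugate pair |z|^2 = z * conj(z) = (product of roots) = c/a = 1/(0.25) = 4, so |z| = sqrt(4) = 2 for both roots.
Moduli of all roots: 2.0000, 2.0000.
All moduli strictly greater than 1? Yes.
Verdict: Stationary.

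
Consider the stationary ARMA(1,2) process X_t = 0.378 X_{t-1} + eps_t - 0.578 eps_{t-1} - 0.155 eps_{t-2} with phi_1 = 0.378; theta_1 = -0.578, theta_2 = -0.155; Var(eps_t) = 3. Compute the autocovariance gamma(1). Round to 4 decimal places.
\gamma(1) = -0.3913

Multiply the model equation by X_{t-k} and take expectations. With theta_0 = psi_0 = 1 and psi_j the MA(infinity) weights, this gives
  gamma(k) - sum_i phi_i gamma(k-i) = c_k,
  c_k = sigma^2 * sum_{j=k..q} theta_j psi_{j-k}   (c_k = 0 for k > q),
using gamma(-m) = gamma(m).
psi-weights needed (psi_j = theta_j + sum_i phi_i psi_{j-i}):
  psi_1 = theta_1 + phi_1 = -0.578 + (0.378) = -0.2
  psi_2 = theta_2 + phi_1 psi_1 = -0.155 + (0.378)(-0.2) = -0.2306
Right-hand sides:
  c_0 = sigma^2 (1 + theta_1 psi_1 + theta_2 psi_2) = 3 * (1 + (-0.578)(-0.2) + (-0.155)(-0.2306)) = 3 * 1.151343 = 3.454029
  c_1 = sigma^2 (theta_1 + theta_2 psi_1) = 3 * (-0.578 + (-0.155)(-0.2)) = -1.641
  c_2 = sigma^2 theta_2 = 3 * (-0.155) = -0.465
Equations for k = 0 and k = 1 (AR order 1):
  gamma(0) = phi_1 gamma(1) + c_0
  gamma(1) = phi_1 gamma(0) + c_1
Substituting the second into the first: gamma(0) (1 - phi_1^2) = c_0 + phi_1 c_1, so
  gamma(0) = (c_0 + phi_1 c_1) / (1 - phi_1^2) = (3.454029 + (0.378)(-1.641)) / (1 - (0.378)^2) = 2.833731 / 0.857116 = 3.306123.
  gamma(1) = phi_1 gamma(0) + c_1 = (0.378)(3.306123) + (-1.641) = -0.391285.
Therefore gamma(1) = -0.3913 (to 4 decimal places).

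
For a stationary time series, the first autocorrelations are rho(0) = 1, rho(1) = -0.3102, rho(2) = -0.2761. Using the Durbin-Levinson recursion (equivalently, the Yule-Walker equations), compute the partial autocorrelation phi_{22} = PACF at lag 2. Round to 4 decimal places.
\phi_{22} = -0.4120

The PACF at lag k is phi_{kk}, the last component of the solution
to the Yule-Walker system G_k phi = r_k where
  (G_k)_{ij} = rho(|i - j|), (r_k)_i = rho(i), i,j = 1..k.
Equivalently, Durbin-Levinson gives phi_{kk} iteratively:
  phi_{11} = rho(1)
  phi_{kk} = [rho(k) - sum_{j=1..k-1} phi_{k-1,j} rho(k-j)]
            / [1 - sum_{j=1..k-1} phi_{k-1,j} rho(j)],
  phi_{k,j} = phi_{k-1,j} - phi_{kk} phi_{k-1,k-j},  j = 1..k-1.
Step k = 1:
  phi_11 = rho(1) = -0.3102.
Step k = 2:
  phi_22 = [rho(2) - phi_11 rho(1)] / [1 - phi_11 rho(1)] = [-0.2761 - (-0.3102)(-0.3102)] / [1 - (-0.3102)(-0.3102)]
         = -0.37232404 / 0.90377596 = -0.412.
Therefore phi_{22} = -0.4120.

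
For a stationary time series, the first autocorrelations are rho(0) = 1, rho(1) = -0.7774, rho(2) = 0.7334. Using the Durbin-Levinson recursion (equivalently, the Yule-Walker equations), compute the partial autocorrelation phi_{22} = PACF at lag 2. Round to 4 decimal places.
\phi_{22} = 0.3262

The PACF at lag k is phi_{kk}, the last component of the solution
to the Yule-Walker system G_k phi = r_k where
  (G_k)_{ij} = rho(|i - j|), (r_k)_i = rho(i), i,j = 1..k.
Equivalently, Durbin-Levinson gives phi_{kk} iteratively:
  phi_{11} = rho(1)
  phi_{kk} = [rho(k) - sum_{j=1..k-1} phi_{k-1,j} rho(k-j)]
            / [1 - sum_{j=1..k-1} phi_{k-1,j} rho(j)],
  phi_{k,j} = phi_{k-1,j} - phi_{kk} phi_{k-1,k-j},  j = 1..k-1.
Step k = 1:
  phi_11 = rho(1) = -0.7774.
Step k = 2:
  phi_22 = [rho(2) - phi_11 rho(1)] / [1 - phi_11 rho(1)] = [0.7334 - (-0.7774)(-0.7774)] / [1 - (-0.7774)(-0.7774)]
         = 0.12904924 / 0.39564924 = 0.3262.
Therefore phi_{22} = 0.3262.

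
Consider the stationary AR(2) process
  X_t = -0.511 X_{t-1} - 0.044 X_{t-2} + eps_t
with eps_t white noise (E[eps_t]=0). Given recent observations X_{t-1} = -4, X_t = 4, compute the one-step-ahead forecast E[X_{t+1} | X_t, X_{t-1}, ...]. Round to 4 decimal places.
E[X_{t+1} \mid \mathcal F_t] = -1.8680

For an AR(p) model X_t = c + sum_i phi_i X_{t-i} + eps_t, the
one-step-ahead conditional mean is
  E[X_{t+1} | X_t, ...] = c + sum_i phi_i X_{t+1-i}.
Substitute known values:
  E[X_{t+1} | ...] = (-0.511) * (4) + (-0.044) * (-4)
                   = -1.8680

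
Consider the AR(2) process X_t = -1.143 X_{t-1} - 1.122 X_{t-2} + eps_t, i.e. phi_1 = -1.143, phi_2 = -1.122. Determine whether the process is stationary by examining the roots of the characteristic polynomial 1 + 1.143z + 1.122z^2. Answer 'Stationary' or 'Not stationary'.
\text{Not stationary}

The AR(p) characteristic polynomial is P(z) = 1 + 1.143z + 1.122z^2.
Stationarity requires all roots to lie outside the unit circle, i.e. |z| > 1 for every root.
Set 1 + (1.143) z + (1.122) z^2 = 0, i.e. a z^2 + b z + c = 0 with a = 1.122, b = 1.143, c = 1.
Discriminant D = b^2 - 4ac = (1.143)^2 - 4*(1.122)*1 = 1.306449 - (4.488) = -3.181551.
D < 0, so the roots are the complex-conjugate pair z = (-b +/- i sqrt(-D)) / (2a) = -0.5094 +/- 0.7949i.
For a conjugate pair |z|^2 = z * conj(z) = (product of roots) = c/a = 1/(1.122) = 0.891266, so |z| = sqrt(0.891266) = 0.9441 for both roots.
Moduli of all roots: 0.9441, 0.9441.
All moduli strictly greater than 1? No.
Verdict: Not stationary.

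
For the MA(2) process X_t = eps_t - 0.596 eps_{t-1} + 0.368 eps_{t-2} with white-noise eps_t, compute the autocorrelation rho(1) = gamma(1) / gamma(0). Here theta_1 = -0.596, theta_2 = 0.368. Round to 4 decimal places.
\rho(1) = -0.5470

For an MA(q) process with theta_0 = 1, the autocovariance is
  gamma(k) = sigma^2 * sum_{i=0..q-k} theta_i * theta_{i+k},
and rho(k) = gamma(k) / gamma(0). Sigma^2 cancels.
  numerator   = (1)*(-0.596) + (-0.596)*(0.368) = -0.815328.
  denominator = (1)^2 + (-0.596)^2 + (0.368)^2 = 1.49064.
  rho(1) = -0.815328 / 1.49064 = -0.5470.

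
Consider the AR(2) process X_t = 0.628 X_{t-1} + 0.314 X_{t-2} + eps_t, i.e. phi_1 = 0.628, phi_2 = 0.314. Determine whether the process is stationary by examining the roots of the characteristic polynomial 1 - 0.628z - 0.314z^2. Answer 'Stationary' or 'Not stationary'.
\text{Stationary}

The AR(p) characteristic polynomial is P(z) = 1 - 0.628z - 0.314z^2.
Stationarity requires all roots to lie outside the unit circle, i.e. |z| > 1 for every root.
Set 1 + (-0.628) z + (-0.314) z^2 = 0, i.e. a z^2 + b z + c = 0 with a = -0.314, b = -0.628, c = 1.
Discriminant D = b^2 - 4ac = (-0.628)^2 - 4*(-0.314)*1 = 0.394384 - (-1.256) = 1.650384.
D >= 0, so the roots are real: z = (-b +/- sqrt(D)) / (2a) = (0.628 +/- 1.284673) / (-0.628).
  z_1 = (0.628 + 1.284673) / (-0.628) = -3.0457,   |z_1| = 3.0457.
  z_2 = (0.628 - 1.284673) / (-0.628) = 1.0457,   |z_2| = 1.0457.
Moduli of all roots: 3.0457, 1.0457.
All moduli strictly greater than 1? Yes.
Verdict: Stationary.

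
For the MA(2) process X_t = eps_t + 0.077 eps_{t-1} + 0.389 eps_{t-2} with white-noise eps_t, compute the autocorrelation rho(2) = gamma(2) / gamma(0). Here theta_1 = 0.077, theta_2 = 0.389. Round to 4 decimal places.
\rho(2) = 0.3361

For an MA(q) process with theta_0 = 1, the autocovariance is
  gamma(k) = sigma^2 * sum_{i=0..q-k} theta_i * theta_{i+k},
and rho(k) = gamma(k) / gamma(0). Sigma^2 cancels.
  numerator   = (1)*(0.389) = 0.389.
  denominator = (1)^2 + (0.077)^2 + (0.389)^2 = 1.15725.
  rho(2) = 0.389 / 1.15725 = 0.3361.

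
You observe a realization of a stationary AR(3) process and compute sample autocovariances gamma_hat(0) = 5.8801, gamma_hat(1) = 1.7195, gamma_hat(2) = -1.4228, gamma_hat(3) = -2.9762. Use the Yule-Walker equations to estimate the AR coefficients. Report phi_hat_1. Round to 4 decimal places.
\hat\phi_{1} = 0.2600

The Yule-Walker equations for an AR(p) process read, in matrix form,
  Gamma_p phi = r_p,   with   (Gamma_p)_{ij} = gamma(|i - j|),
                       (r_p)_i = gamma(i),   i,j = 1..p.
Substitute the sample gammas (Toeplitz matrix and right-hand side of size 3):
  Gamma_p = [[5.8801, 1.7195, -1.4228], [1.7195, 5.8801, 1.7195], [-1.4228, 1.7195, 5.8801]]
  r_p     = [1.7195, -1.4228, -2.9762]
Written out (R1..R3):
  (R1) 5.8801 phi_1 + 1.7195 phi_2 - 1.4228 phi_3 = 1.7195
  (R2) 1.7195 phi_1 + 5.8801 phi_2 + 1.7195 phi_3 = -1.4228
  (R3) -1.4228 phi_1 + 1.7195 phi_2 + 5.8801 phi_3 = -2.9762
Gaussian elimination:
  R2 <- R2 - (1.7195/5.8801) R1 = R2 - (0.292427) R1:  5.377272 phi_2 + 2.135565 phi_3 = -1.925628
  R3 <- R3 - (-1.4228/5.8801) R1 = R3 - (-0.241969) R1:  2.135565 phi_2 + 5.535827 phi_3 = -2.560135
  R3 <- R3 - (2.135565/5.377272) R2 = R3 - (0.397147) R2:  4.687695 phi_3 = -1.795378
Back-substitution:
  phi_hat_3 = -1.795378 / 4.687695 = -0.382998
  phi_hat_2 = (-1.925628 - (2.135565)(-0.382998)) / 5.377272 = -0.205999
  phi_hat_1 = (1.7195 - (1.7195)(-0.205999) - (-1.4228)(-0.382998)) / 5.8801 = 0.259993
So phi_hat = [0.2600, -0.2060, -0.3830].
Therefore phi_hat_1 = 0.2600.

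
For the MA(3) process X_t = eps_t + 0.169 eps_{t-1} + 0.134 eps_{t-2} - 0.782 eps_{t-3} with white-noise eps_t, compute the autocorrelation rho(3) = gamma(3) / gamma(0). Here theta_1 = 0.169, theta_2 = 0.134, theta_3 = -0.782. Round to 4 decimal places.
\rho(3) = -0.4716

For an MA(q) process with theta_0 = 1, the autocovariance is
  gamma(k) = sigma^2 * sum_{i=0..q-k} theta_i * theta_{i+k},
and rho(k) = gamma(k) / gamma(0). Sigma^2 cancels.
  numerator   = (1)*(-0.782) = -0.782.
  denominator = (1)^2 + (0.169)^2 + (0.134)^2 + (-0.782)^2 = 1.658041.
  rho(3) = -0.782 / 1.658041 = -0.4716.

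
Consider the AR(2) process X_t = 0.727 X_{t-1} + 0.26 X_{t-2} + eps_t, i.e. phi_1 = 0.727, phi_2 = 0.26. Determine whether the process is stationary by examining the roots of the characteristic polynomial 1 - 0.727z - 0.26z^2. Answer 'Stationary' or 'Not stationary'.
\text{Stationary}

The AR(p) characteristic polynomial is P(z) = 1 - 0.727z - 0.26z^2.
Stationarity requires all roots to lie outside the unit circle, i.e. |z| > 1 for every root.
Set 1 + (-0.727) z + (-0.26) z^2 = 0, i.e. a z^2 + b z + c = 0 with a = -0.26, b = -0.727, c = 1.
Discriminant D = b^2 - 4ac = (-0.727)^2 - 4*(-0.26)*1 = 0.528529 - (-1.04) = 1.568529.
D >= 0, so the roots are real: z = (-b +/- sqrt(D)) / (2a) = (0.727 +/- 1.252409) / (-0.52).
  z_1 = (0.727 + 1.252409) / (-0.52) = -3.8066,   |z_1| = 3.8066.
  z_2 = (0.727 - 1.252409) / (-0.52) = 1.0104,   |z_2| = 1.0104.
Moduli of all roots: 3.8066, 1.0104.
All moduli strictly greater than 1? Yes.
Verdict: Stationary.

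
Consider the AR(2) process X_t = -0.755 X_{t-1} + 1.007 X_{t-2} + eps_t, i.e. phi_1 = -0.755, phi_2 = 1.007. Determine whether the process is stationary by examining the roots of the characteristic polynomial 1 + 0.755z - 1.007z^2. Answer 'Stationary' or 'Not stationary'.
\text{Not stationary}

The AR(p) characteristic polynomial is P(z) = 1 + 0.755z - 1.007z^2.
Stationarity requires all roots to lie outside the unit circle, i.e. |z| > 1 for every root.
Set 1 + (0.755) z + (-1.007) z^2 = 0, i.e. a z^2 + b z + c = 0 with a = -1.007, b = 0.755, c = 1.
Discriminant D = b^2 - 4ac = (0.755)^2 - 4*(-1.007)*1 = 0.570025 - (-4.028) = 4.598025.
D >= 0, so the roots are real: z = (-b +/- sqrt(D)) / (2a) = (-0.755 +/- 2.144301) / (-2.014).
  z_1 = (-0.755 + 2.144301) / (-2.014) = -0.6898,   |z_1| = 0.6898.
  z_2 = (-0.755 - 2.144301) / (-2.014) = 1.4396,   |z_2| = 1.4396.
Moduli of all roots: 0.6898, 1.4396.
All moduli strictly greater than 1? No.
Verdict: Not stationary.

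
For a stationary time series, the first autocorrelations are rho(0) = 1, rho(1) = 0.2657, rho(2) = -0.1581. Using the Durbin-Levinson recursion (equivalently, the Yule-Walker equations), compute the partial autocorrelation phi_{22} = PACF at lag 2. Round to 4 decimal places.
\phi_{22} = -0.2461

The PACF at lag k is phi_{kk}, the last component of the solution
to the Yule-Walker system G_k phi = r_k where
  (G_k)_{ij} = rho(|i - j|), (r_k)_i = rho(i), i,j = 1..k.
Equivalently, Durbin-Levinson gives phi_{kk} iteratively:
  phi_{11} = rho(1)
  phi_{kk} = [rho(k) - sum_{j=1..k-1} phi_{k-1,j} rho(k-j)]
            / [1 - sum_{j=1..k-1} phi_{k-1,j} rho(j)],
  phi_{k,j} = phi_{k-1,j} - phi_{kk} phi_{k-1,k-j},  j = 1..k-1.
Step k = 1:
  phi_11 = rho(1) = 0.2657.
Step k = 2:
  phi_22 = [rho(2) - phi_11 rho(1)] / [1 - phi_11 rho(1)] = [-0.1581 - (0.2657)(0.2657)] / [1 - (0.2657)(0.2657)]
         = -0.22869649 / 0.92940351 = -0.2461.
Therefore phi_{22} = -0.2461.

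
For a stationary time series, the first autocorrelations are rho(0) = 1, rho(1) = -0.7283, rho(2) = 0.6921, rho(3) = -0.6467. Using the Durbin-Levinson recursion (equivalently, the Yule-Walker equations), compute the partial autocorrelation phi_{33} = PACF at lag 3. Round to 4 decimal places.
\phi_{33} = -0.1581

The PACF at lag k is phi_{kk}, the last component of the solution
to the Yule-Walker system G_k phi = r_k where
  (G_k)_{ij} = rho(|i - j|), (r_k)_i = rho(i), i,j = 1..k.
Equivalently, Durbin-Levinson gives phi_{kk} iteratively:
  phi_{11} = rho(1)
  phi_{kk} = [rho(k) - sum_{j=1..k-1} phi_{k-1,j} rho(k-j)]
            / [1 - sum_{j=1..k-1} phi_{k-1,j} rho(j)],
  phi_{k,j} = phi_{k-1,j} - phi_{kk} phi_{k-1,k-j},  j = 1..k-1.
Step k = 1:
  phi_11 = rho(1) = -0.7283.
Step k = 2:
  phi_22 = [rho(2) - phi_11 rho(1)] / [1 - phi_11 rho(1)] = [0.6921 - (-0.7283)(-0.7283)] / [1 - (-0.7283)(-0.7283)]
         = 0.16167911 / 0.46957911 = 0.344306.
  Update: phi_21 = phi_11 - phi_22 phi_11 = -0.7283 - (0.344306)(-0.7283) = -0.477542.
Step k = 3:
  phi_33 = [rho(3) - phi_21 rho(2) - phi_22 rho(1)] / [1 - phi_21 rho(1) - phi_22 rho(2)]
    numerator   = -0.6467 - (-0.477542)(0.6921) - (0.344306)(-0.7283) = -0.06543507
    denominator = 1 - (-0.477542)(-0.7283) - (0.344306)(0.6921) = 0.41391195
  phi_33 = -0.06543507 / 0.41391195 = -0.1581.
Therefore phi_{33} = -0.1581.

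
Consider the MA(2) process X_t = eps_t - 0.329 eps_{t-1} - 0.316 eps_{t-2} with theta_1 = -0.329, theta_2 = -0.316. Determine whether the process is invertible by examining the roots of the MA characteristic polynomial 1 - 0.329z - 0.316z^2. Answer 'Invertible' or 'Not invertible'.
\text{Invertible}

The MA(q) characteristic polynomial is P(z) = 1 - 0.329z - 0.316z^2.
Invertibility requires all roots to lie outside the unit circle, i.e. |z| > 1 for every root.
Set 1 + (-0.329) z + (-0.316) z^2 = 0, i.e. a z^2 + b z + c = 0 with a = -0.316, b = -0.329, c = 1.
Discriminant D = b^2 - 4ac = (-0.329)^2 - 4*(-0.316)*1 = 0.108241 - (-1.264) = 1.372241.
D >= 0, so the roots are real: z = (-b +/- sqrt(D)) / (2a) = (0.329 +/- 1.171427) / (-0.632).
  z_1 = (0.329 + 1.171427) / (-0.632) = -2.3741,   |z_1| = 2.3741.
  z_2 = (0.329 - 1.171427) / (-0.632) = 1.333,   |z_2| = 1.333.
Moduli of all roots: 2.3741, 1.3330.
All moduli strictly greater than 1? Yes.
Verdict: Invertible.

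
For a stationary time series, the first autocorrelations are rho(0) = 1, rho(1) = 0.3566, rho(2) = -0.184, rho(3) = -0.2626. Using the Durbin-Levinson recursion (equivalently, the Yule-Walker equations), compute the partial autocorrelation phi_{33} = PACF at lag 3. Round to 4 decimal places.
\phi_{33} = -0.0610

The PACF at lag k is phi_{kk}, the last component of the solution
to the Yule-Walker system G_k phi = r_k where
  (G_k)_{ij} = rho(|i - j|), (r_k)_i = rho(i), i,j = 1..k.
Equivalently, Durbin-Levinson gives phi_{kk} iteratively:
  phi_{11} = rho(1)
  phi_{kk} = [rho(k) - sum_{j=1..k-1} phi_{k-1,j} rho(k-j)]
            / [1 - sum_{j=1..k-1} phi_{k-1,j} rho(j)],
  phi_{k,j} = phi_{k-1,j} - phi_{kk} phi_{k-1,k-j},  j = 1..k-1.
Step k = 1:
  phi_11 = rho(1) = 0.3566.
Step k = 2:
  phi_22 = [rho(2) - phi_11 rho(1)] / [1 - phi_11 rho(1)] = [-0.184 - (0.3566)(0.3566)] / [1 - (0.3566)(0.3566)]
         = -0.31116356 / 0.87283644 = -0.356497.
  Update: phi_21 = phi_11 - phi_22 phi_11 = 0.3566 - (-0.356497)(0.3566) = 0.483727.
Step k = 3:
  phi_33 = [rho(3) - phi_21 rho(2) - phi_22 rho(1)] / [1 - phi_21 rho(1) - phi_22 rho(2)]
    numerator   = -0.2626 - (0.483727)(-0.184) - (-0.356497)(0.3566) = -0.04646744
    denominator = 1 - (0.483727)(0.3566) - (-0.356497)(-0.184) = 0.76190757
  phi_33 = -0.04646744 / 0.76190757 = -0.061.
Therefore phi_{33} = -0.0610.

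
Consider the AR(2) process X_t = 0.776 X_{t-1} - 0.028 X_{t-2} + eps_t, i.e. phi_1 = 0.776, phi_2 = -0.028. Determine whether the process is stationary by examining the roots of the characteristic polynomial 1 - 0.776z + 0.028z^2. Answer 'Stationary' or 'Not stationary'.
\text{Stationary}

The AR(p) characteristic polynomial is P(z) = 1 - 0.776z + 0.028z^2.
Stationarity requires all roots to lie outside the unit circle, i.e. |z| > 1 for every root.
Set 1 + (-0.776) z + (0.028) z^2 = 0, i.e. a z^2 + b z + c = 0 with a = 0.028, b = -0.776, c = 1.
Discriminant D = b^2 - 4ac = (-0.776)^2 - 4*(0.028)*1 = 0.602176 - (0.112) = 0.490176.
D >= 0, so the roots are real: z = (-b +/- sqrt(D)) / (2a) = (0.776 +/- 0.700126) / (0.056).
  z_1 = (0.776 + 0.700126) / (0.056) = 26.3594,   |z_1| = 26.3594.
  z_2 = (0.776 - 0.700126) / (0.056) = 1.3549,   |z_2| = 1.3549.
Moduli of all roots: 26.3594, 1.3549.
All moduli strictly greater than 1? Yes.
Verdict: Stationary.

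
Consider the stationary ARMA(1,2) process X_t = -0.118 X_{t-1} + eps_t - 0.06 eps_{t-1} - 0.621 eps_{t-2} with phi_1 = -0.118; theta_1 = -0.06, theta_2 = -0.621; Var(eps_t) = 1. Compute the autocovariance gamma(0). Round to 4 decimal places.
\gamma(0) = 1.3968

Multiply the model equation by X_{t-k} and take expectations. With theta_0 = psi_0 = 1 and psi_j the MA(infinity) weights, this gives
  gamma(k) - sum_i phi_i gamma(k-i) = c_k,
  c_k = sigma^2 * sum_{j=k..q} theta_j psi_{j-k}   (c_k = 0 for k > q),
using gamma(-m) = gamma(m).
psi-weights needed (psi_j = theta_j + sum_i phi_i psi_{j-i}):
  psi_1 = theta_1 + phi_1 = -0.06 + (-0.118) = -0.178
  psi_2 = theta_2 + phi_1 psi_1 = -0.621 + (-0.118)(-0.178) = -0.599996
Right-hand sides:
  c_0 = sigma^2 (1 + theta_1 psi_1 + theta_2 psi_2) = 1 * (1 + (-0.06)(-0.178) + (-0.621)(-0.599996)) = 1 * 1.383278 = 1.383278
  c_1 = sigma^2 (theta_1 + theta_2 psi_1) = 1 * (-0.06 + (-0.621)(-0.178)) = 0.050538
  c_2 = sigma^2 theta_2 = 1 * (-0.621) = -0.621
Equations for k = 0 and k = 1 (AR order 1):
  gamma(0) = phi_1 gamma(1) + c_0
  gamma(1) = phi_1 gamma(0) + c_1
Substituting the second into the first: gamma(0) (1 - phi_1^2) = c_0 + phi_1 c_1, so
  gamma(0) = (c_0 + phi_1 c_1) / (1 - phi_1^2) = (1.383278 + (-0.118)(0.050538)) / (1 - (-0.118)^2) = 1.377314 / 0.986076 = 1.396763.
Therefore gamma(0) = 1.3968 (to 4 decimal places).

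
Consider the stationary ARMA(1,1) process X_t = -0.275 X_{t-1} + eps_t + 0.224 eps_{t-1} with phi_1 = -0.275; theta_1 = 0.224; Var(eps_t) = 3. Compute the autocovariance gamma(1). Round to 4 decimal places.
\gamma(1) = -0.1553

Multiply the model equation by X_{t-k} and take expectations. With theta_0 = psi_0 = 1 and psi_j the MA(infinity) weights, this gives
  gamma(k) - sum_i phi_i gamma(k-i) = c_k,
  c_k = sigma^2 * sum_{j=k..q} theta_j psi_{j-k}   (c_k = 0 for k > q),
using gamma(-m) = gamma(m).
psi-weights needed (psi_j = theta_j + sum_i phi_i psi_{j-i}):
  psi_1 = theta_1 + phi_1 = 0.224 + (-0.275) = -0.051
Right-hand sides:
  c_0 = sigma^2 (1 + theta_1 psi_1) = 3 * (1 + (0.224)(-0.051)) = 3 * 0.988576 = 2.965728
  c_1 = sigma^2 theta_1 = 3 * (0.224) = 0.672
  c_2 = 0
Equations for k = 0 and k = 1 (AR order 1):
  gamma(0) = phi_1 gamma(1) + c_0
  gamma(1) = phi_1 gamma(0) + c_1
Substituting the second into the first: gamma(0) (1 - phi_1^2) = c_0 + phi_1 c_1, so
  gamma(0) = (c_0 + phi_1 c_1) / (1 - phi_1^2) = (2.965728 + (-0.275)(0.672)) / (1 - (-0.275)^2) = 2.780928 / 0.924375 = 3.008441.
  gamma(1) = phi_1 gamma(0) + c_1 = (-0.275)(3.008441) + (0.672) = -0.155321.
Therefore gamma(1) = -0.1553 (to 4 decimal places).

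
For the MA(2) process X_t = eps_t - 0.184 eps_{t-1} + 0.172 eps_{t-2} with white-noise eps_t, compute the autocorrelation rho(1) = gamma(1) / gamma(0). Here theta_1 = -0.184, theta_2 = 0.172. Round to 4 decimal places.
\rho(1) = -0.2028

For an MA(q) process with theta_0 = 1, the autocovariance is
  gamma(k) = sigma^2 * sum_{i=0..q-k} theta_i * theta_{i+k},
and rho(k) = gamma(k) / gamma(0). Sigma^2 cancels.
  numerator   = (1)*(-0.184) + (-0.184)*(0.172) = -0.215648.
  denominator = (1)^2 + (-0.184)^2 + (0.172)^2 = 1.06344.
  rho(1) = -0.215648 / 1.06344 = -0.2028.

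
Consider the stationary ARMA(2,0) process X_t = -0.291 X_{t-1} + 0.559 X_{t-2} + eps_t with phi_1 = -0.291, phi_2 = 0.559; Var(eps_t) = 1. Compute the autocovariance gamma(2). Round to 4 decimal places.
\gamma(2) = 1.9348

Multiply the model equation by X_{t-k} and take expectations. With theta_0 = psi_0 = 1 and psi_j the MA(infinity) weights, this gives
  gamma(k) - sum_i phi_i gamma(k-i) = c_k,
  c_k = sigma^2 * sum_{j=k..q} theta_j psi_{j-k}   (c_k = 0 for k > q),
using gamma(-m) = gamma(m).
Pure AR (q = 0): c_0 = sigma^2 = 1, c_k = 0 for k >= 1.
Equations for k = 0, 1, 2 (AR order 2, c_2 = 0):
  (E0) gamma(0) = phi_1 gamma(1) + phi_2 gamma(2) + c_0
  (E1) gamma(1) = phi_1 gamma(0) + phi_2 gamma(1) + c_1
  (E2) gamma(2) = phi_1 gamma(1) + phi_2 gamma(0)
From (E1): gamma(1) = A gamma(0) + B with
  A = phi_1 / (1 - phi_2) = -0.291 / 0.441 = -0.659864,   B = c_1 / (1 - phi_2) = 0 / 0.441 = 0.
Insert (E2) into (E0): gamma(0) (1 - phi_2^2) = phi_1 (1 + phi_2) gamma(1) + c_0.
  phi_1 (1 + phi_2) = (-0.291)(1.559) = -0.453669,   1 - phi_2^2 = 0.687519.
Replace gamma(1) by A gamma(0) + B and collect gamma(0):
  gamma(0) [0.687519 - (-0.453669)(-0.659864)] = c_0 = 1
  gamma(0) * 0.388159 = 1
  gamma(0) = 1 / 0.388159 = 2.576263.
  gamma(1) = A gamma(0) = (-0.659864)(2.576263) = -1.699983.
  gamma(2) = phi_1 gamma(1) + phi_2 gamma(0) = (-0.291)(-1.699983) + (0.559)(2.576263) = 1.934826.
Therefore gamma(2) = 1.9348 (to 4 decimal places).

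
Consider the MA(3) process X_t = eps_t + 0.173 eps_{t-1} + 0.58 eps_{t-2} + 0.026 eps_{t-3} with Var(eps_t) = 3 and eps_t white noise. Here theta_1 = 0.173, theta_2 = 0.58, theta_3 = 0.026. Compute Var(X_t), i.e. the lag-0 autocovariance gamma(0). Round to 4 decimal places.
\gamma(0) = 4.1010

For an MA(q) process X_t = eps_t + sum_i theta_i eps_{t-i} with
Var(eps_t) = sigma^2, the variance is
  gamma(0) = sigma^2 * (1 + sum_i theta_i^2).
  sum_i theta_i^2 = (0.173)^2 + (0.58)^2 + (0.026)^2 = 0.029929 + 0.3364 + 0.000676 = 0.367005.
  gamma(0) = 3 * (1 + 0.367005) = 3 * 1.367005 = 4.101015, which rounds to 4.1010.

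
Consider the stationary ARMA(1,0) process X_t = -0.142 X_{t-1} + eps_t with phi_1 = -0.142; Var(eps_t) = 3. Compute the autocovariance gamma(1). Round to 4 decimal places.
\gamma(1) = -0.4348

Multiply the model equation by X_{t-k} and take expectations. With theta_0 = psi_0 = 1 and psi_j the MA(infinity) weights, this gives
  gamma(k) - sum_i phi_i gamma(k-i) = c_k,
  c_k = sigma^2 * sum_{j=k..q} theta_j psi_{j-k}   (c_k = 0 for k > q),
using gamma(-m) = gamma(m).
Pure AR (q = 0): c_0 = sigma^2 = 3, c_k = 0 for k >= 1.
Equations for k = 0 and k = 1 (AR order 1):
  gamma(0) = phi_1 gamma(1) + c_0
  gamma(1) = phi_1 gamma(0) + c_1
Substituting the second into the first: gamma(0) (1 - phi_1^2) = c_0 + phi_1 c_1, so
  gamma(0) = c_0 / (1 - phi_1^2) = 3 / (1 - (-0.142)^2) = 3 / 0.979836 = 3.061737.
  gamma(1) = phi_1 gamma(0) = (-0.142)(3.061737) = -0.434767.
Therefore gamma(1) = -0.4348 (to 4 decimal places).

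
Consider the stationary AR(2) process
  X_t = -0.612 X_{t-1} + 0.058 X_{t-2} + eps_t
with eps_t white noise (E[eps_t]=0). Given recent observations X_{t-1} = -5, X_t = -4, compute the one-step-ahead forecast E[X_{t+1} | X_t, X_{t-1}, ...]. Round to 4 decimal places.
E[X_{t+1} \mid \mathcal F_t] = 2.1580

For an AR(p) model X_t = c + sum_i phi_i X_{t-i} + eps_t, the
one-step-ahead conditional mean is
  E[X_{t+1} | X_t, ...] = c + sum_i phi_i X_{t+1-i}.
Substitute known values:
  E[X_{t+1} | ...] = (-0.612) * (-4) + (0.058) * (-5)
                   = 2.1580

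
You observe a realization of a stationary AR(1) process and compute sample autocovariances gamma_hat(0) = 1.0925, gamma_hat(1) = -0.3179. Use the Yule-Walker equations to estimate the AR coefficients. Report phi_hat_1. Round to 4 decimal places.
\hat\phi_{1} = -0.2910

The Yule-Walker equations for an AR(p) process read, in matrix form,
  Gamma_p phi = r_p,   with   (Gamma_p)_{ij} = gamma(|i - j|),
                       (r_p)_i = gamma(i),   i,j = 1..p.
Substitute the sample gammas (Toeplitz matrix and right-hand side of size 1):
  Gamma_p = [[1.0925]]
  r_p     = [-0.3179]
With p = 1 this is the single equation gamma(0) phi_1 = gamma(1):
  phi_hat_1 = gamma(1) / gamma(0) = -0.3179 / 1.0925 = -0.2910.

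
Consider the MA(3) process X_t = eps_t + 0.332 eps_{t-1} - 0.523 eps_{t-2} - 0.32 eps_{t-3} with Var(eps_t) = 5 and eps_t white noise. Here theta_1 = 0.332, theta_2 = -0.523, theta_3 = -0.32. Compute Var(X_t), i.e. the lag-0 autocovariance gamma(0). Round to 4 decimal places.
\gamma(0) = 7.4308

For an MA(q) process X_t = eps_t + sum_i theta_i eps_{t-i} with
Var(eps_t) = sigma^2, the variance is
  gamma(0) = sigma^2 * (1 + sum_i theta_i^2).
  sum_i theta_i^2 = (0.332)^2 + (-0.523)^2 + (-0.32)^2 = 0.110224 + 0.273529 + 0.1024 = 0.486153.
  gamma(0) = 5 * (1 + 0.486153) = 5 * 1.486153 = 7.430765, which rounds to 7.4308.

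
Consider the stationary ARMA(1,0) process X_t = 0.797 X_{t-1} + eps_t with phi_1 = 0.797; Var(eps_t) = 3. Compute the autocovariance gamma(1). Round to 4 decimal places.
\gamma(1) = 6.5544

Multiply the model equation by X_{t-k} and take expectations. With theta_0 = psi_0 = 1 and psi_j the MA(infinity) weights, this gives
  gamma(k) - sum_i phi_i gamma(k-i) = c_k,
  c_k = sigma^2 * sum_{j=k..q} theta_j psi_{j-k}   (c_k = 0 for k > q),
using gamma(-m) = gamma(m).
Pure AR (q = 0): c_0 = sigma^2 = 3, c_k = 0 for k >= 1.
Equations for k = 0 and k = 1 (AR order 1):
  gamma(0) = phi_1 gamma(1) + c_0
  gamma(1) = phi_1 gamma(0) + c_1
Substituting the second into the first: gamma(0) (1 - phi_1^2) = c_0 + phi_1 c_1, so
  gamma(0) = c_0 / (1 - phi_1^2) = 3 / (1 - (0.797)^2) = 3 / 0.364791 = 8.223887.
  gamma(1) = phi_1 gamma(0) = (0.797)(8.223887) = 6.554438.
Therefore gamma(1) = 6.5544 (to 4 decimal places).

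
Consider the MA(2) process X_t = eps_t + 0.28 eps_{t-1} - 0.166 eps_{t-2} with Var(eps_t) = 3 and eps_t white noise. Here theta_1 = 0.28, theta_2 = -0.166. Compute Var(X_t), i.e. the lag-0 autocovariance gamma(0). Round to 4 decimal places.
\gamma(0) = 3.3179

For an MA(q) process X_t = eps_t + sum_i theta_i eps_{t-i} with
Var(eps_t) = sigma^2, the variance is
  gamma(0) = sigma^2 * (1 + sum_i theta_i^2).
  sum_i theta_i^2 = (0.28)^2 + (-0.166)^2 = 0.0784 + 0.027556 = 0.105956.
  gamma(0) = 3 * (1 + 0.105956) = 3 * 1.105956 = 3.317868, which rounds to 3.3179.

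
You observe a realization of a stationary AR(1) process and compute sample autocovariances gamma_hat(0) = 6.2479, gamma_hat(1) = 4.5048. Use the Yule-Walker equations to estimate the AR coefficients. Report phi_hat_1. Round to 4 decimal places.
\hat\phi_{1} = 0.7210

The Yule-Walker equations for an AR(p) process read, in matrix form,
  Gamma_p phi = r_p,   with   (Gamma_p)_{ij} = gamma(|i - j|),
                       (r_p)_i = gamma(i),   i,j = 1..p.
Substitute the sample gammas (Toeplitz matrix and right-hand side of size 1):
  Gamma_p = [[6.2479]]
  r_p     = [4.5048]
With p = 1 this is the single equation gamma(0) phi_1 = gamma(1):
  phi_hat_1 = gamma(1) / gamma(0) = 4.5048 / 6.2479 = 0.7210.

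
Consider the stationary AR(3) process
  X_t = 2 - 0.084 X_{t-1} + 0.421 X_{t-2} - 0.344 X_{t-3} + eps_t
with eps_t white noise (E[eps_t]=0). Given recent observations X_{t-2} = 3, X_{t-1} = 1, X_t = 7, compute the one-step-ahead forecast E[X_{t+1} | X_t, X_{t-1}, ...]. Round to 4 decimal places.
E[X_{t+1} \mid \mathcal F_t] = 0.8010

For an AR(p) model X_t = c + sum_i phi_i X_{t-i} + eps_t, the
one-step-ahead conditional mean is
  E[X_{t+1} | X_t, ...] = c + sum_i phi_i X_{t+1-i}.
Substitute known values:
  E[X_{t+1} | ...] = 2 + (-0.084) * (7) + (0.421) * (1) + (-0.344) * (3)
                   = 0.8010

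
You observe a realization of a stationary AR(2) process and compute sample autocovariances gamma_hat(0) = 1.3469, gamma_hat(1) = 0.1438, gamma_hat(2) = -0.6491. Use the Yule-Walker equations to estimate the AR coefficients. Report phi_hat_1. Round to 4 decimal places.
\hat\phi_{1} = 0.1600

The Yule-Walker equations for an AR(p) process read, in matrix form,
  Gamma_p phi = r_p,   with   (Gamma_p)_{ij} = gamma(|i - j|),
                       (r_p)_i = gamma(i),   i,j = 1..p.
Substitute the sample gammas (Toeplitz matrix and right-hand side of size 2):
  Gamma_p = [[1.3469, 0.1438], [0.1438, 1.3469]]
  r_p     = [0.1438, -0.6491]
Written out:
  1.3469 phi_1 + 0.1438 phi_2 = 0.1438
  0.1438 phi_1 + 1.3469 phi_2 = -0.6491
Solve by Cramer's rule:
  det = gamma(0)^2 - gamma(1)^2 = (1.3469)^2 - (0.1438)^2 = 1.81413961 - 0.02067844 = 1.79346117
  phi_hat_1 = [gamma(1) gamma(0) - gamma(1) gamma(2)] / det = [(0.1438)(1.3469) - (0.1438)(-0.6491)] / 1.79346117 = 0.2870248 / 1.79346117 = 0.16
  phi_hat_2 = [gamma(0) gamma(2) - gamma(1)^2] / det = [(1.3469)(-0.6491) - (0.1438)^2] / 1.79346117 = -0.89495123 / 1.79346117 = -0.499
So phi_hat = [0.1600, -0.4990].
Therefore phi_hat_1 = 0.1600.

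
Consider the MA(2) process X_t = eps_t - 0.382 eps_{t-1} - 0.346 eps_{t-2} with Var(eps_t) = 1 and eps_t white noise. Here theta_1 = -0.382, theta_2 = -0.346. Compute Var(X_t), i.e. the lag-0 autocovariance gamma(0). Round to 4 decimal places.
\gamma(0) = 1.2656

For an MA(q) process X_t = eps_t + sum_i theta_i eps_{t-i} with
Var(eps_t) = sigma^2, the variance is
  gamma(0) = sigma^2 * (1 + sum_i theta_i^2).
  sum_i theta_i^2 = (-0.382)^2 + (-0.346)^2 = 0.145924 + 0.119716 = 0.26564.
  gamma(0) = 1 * (1 + 0.26564) = 1 * 1.26564 = 1.26564, which rounds to 1.2656.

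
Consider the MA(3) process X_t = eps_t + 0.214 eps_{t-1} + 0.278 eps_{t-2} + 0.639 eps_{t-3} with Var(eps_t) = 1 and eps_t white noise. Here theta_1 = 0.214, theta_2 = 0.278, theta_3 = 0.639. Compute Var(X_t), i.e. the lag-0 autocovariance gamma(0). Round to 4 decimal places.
\gamma(0) = 1.5314

For an MA(q) process X_t = eps_t + sum_i theta_i eps_{t-i} with
Var(eps_t) = sigma^2, the variance is
  gamma(0) = sigma^2 * (1 + sum_i theta_i^2).
  sum_i theta_i^2 = (0.214)^2 + (0.278)^2 + (0.639)^2 = 0.045796 + 0.077284 + 0.408321 = 0.531401.
  gamma(0) = 1 * (1 + 0.531401) = 1 * 1.531401 = 1.531401, which rounds to 1.5314.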